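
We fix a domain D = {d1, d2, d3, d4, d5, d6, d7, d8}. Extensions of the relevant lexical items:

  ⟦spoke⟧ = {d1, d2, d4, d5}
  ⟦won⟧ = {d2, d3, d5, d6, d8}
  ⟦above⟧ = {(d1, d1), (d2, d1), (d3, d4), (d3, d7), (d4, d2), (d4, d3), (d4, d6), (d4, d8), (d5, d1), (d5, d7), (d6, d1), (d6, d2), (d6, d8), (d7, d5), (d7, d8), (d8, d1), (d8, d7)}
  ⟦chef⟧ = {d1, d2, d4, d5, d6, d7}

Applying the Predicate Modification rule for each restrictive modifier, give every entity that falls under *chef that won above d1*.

{d2, d5, d6}

⟦that won⟧ = ⟦won⟧ = {d2, d3, d5, d6, d8}
⟦above d1⟧ = {x : ⟨x, d1⟩ ∈ ⟦above⟧} = {d1, d2, d5, d6, d8}
⟦chef⟧ = {d1, d2, d4, d5, d6, d7}
… ∩ ⟦that won⟧ = {d1, d2, d4, d5, d6, d7} ∩ {d2, d3, d5, d6, d8} = {d2, d5, d6}
… ∩ ⟦above d1⟧ = {d2, d5, d6} ∩ {d1, d2, d5, d6, d8} = {d2, d5, d6}
So ⟦chef that won above d1⟧ = {d2, d5, d6}.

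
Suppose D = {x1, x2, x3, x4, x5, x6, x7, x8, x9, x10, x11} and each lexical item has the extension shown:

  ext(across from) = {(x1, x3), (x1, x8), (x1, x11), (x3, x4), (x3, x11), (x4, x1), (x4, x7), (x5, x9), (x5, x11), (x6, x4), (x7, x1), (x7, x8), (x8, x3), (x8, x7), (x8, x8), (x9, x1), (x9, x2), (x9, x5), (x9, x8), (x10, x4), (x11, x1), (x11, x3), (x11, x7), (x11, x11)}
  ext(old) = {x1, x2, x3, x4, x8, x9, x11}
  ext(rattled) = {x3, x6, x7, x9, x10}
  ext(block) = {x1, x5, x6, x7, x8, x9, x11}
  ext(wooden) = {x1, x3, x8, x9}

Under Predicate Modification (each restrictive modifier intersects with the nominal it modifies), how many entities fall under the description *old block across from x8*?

⟦across from x8⟧ = {x : ⟨x, x8⟩ ∈ ⟦across from⟧} = {x1, x7, x8, x9}
⟦block⟧ = {x1, x5, x6, x7, x8, x9, x11}
… ∩ ⟦across from x8⟧ = {x1, x5, x6, x7, x8, x9, x11} ∩ {x1, x7, x8, x9} = {x1, x7, x8, x9}
… ∩ ⟦old⟧ = {x1, x7, x8, x9} ∩ {x1, x2, x3, x4, x8, x9, x11} = {x1, x8, x9}
⟦old block across from x8⟧ = {x1, x8, x9}, so the cardinality is 3.

3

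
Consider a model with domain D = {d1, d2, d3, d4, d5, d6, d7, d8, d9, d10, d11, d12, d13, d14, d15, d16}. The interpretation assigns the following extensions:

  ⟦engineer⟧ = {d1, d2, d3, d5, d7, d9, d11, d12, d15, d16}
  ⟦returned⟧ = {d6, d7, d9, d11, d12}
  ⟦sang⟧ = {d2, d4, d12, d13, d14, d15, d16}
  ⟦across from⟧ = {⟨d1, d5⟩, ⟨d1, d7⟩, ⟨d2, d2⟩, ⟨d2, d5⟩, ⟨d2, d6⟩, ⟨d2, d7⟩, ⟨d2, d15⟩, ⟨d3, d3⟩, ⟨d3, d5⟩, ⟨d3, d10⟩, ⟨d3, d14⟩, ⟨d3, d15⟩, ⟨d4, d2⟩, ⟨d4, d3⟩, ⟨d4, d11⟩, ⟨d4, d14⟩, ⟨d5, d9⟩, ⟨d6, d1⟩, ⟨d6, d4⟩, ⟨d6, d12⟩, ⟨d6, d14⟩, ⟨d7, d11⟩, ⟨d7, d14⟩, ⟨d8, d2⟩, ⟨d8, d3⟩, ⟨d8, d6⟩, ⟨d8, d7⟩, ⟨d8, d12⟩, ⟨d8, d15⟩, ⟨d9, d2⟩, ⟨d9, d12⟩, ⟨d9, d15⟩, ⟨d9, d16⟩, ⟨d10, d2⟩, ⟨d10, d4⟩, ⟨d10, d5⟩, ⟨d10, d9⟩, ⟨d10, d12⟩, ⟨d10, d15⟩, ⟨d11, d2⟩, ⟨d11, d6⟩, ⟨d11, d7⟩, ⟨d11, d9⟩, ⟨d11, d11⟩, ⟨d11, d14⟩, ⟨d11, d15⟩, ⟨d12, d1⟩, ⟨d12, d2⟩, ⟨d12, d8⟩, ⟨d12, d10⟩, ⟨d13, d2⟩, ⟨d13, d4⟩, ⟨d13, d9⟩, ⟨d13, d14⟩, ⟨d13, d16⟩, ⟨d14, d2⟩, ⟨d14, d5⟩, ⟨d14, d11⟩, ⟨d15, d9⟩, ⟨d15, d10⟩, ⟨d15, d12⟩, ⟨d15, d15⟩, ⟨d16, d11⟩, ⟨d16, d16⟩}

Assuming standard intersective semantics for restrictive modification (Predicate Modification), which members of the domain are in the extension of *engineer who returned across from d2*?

⟦who returned⟧ = ⟦returned⟧ = {d6, d7, d9, d11, d12}
⟦across from d2⟧ = {x : ⟨x, d2⟩ ∈ ⟦across from⟧} = {d2, d4, d8, d9, d10, d11, d12, d13, d14}
⟦engineer⟧ = {d1, d2, d3, d5, d7, d9, d11, d12, d15, d16}
… ∩ ⟦who returned⟧ = {d1, d2, d3, d5, d7, d9, d11, d12, d15, d16} ∩ {d6, d7, d9, d11, d12} = {d7, d9, d11, d12}
… ∩ ⟦across from d2⟧ = {d7, d9, d11, d12} ∩ {d2, d4, d8, d9, d10, d11, d12, d13, d14} = {d9, d11, d12}
So ⟦engineer who returned across from d2⟧ = {d9, d11, d12}.

{d9, d11, d12}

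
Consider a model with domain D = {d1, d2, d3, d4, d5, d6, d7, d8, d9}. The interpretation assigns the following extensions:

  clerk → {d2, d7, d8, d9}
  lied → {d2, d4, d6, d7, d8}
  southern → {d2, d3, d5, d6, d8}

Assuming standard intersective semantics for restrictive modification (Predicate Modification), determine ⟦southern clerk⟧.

⟦clerk⟧ = {d2, d7, d8, d9}
… ∩ ⟦southern⟧ = {d2, d7, d8, d9} ∩ {d2, d3, d5, d6, d8} = {d2, d8}
So ⟦southern clerk⟧ = {d2, d8}.

{d2, d8}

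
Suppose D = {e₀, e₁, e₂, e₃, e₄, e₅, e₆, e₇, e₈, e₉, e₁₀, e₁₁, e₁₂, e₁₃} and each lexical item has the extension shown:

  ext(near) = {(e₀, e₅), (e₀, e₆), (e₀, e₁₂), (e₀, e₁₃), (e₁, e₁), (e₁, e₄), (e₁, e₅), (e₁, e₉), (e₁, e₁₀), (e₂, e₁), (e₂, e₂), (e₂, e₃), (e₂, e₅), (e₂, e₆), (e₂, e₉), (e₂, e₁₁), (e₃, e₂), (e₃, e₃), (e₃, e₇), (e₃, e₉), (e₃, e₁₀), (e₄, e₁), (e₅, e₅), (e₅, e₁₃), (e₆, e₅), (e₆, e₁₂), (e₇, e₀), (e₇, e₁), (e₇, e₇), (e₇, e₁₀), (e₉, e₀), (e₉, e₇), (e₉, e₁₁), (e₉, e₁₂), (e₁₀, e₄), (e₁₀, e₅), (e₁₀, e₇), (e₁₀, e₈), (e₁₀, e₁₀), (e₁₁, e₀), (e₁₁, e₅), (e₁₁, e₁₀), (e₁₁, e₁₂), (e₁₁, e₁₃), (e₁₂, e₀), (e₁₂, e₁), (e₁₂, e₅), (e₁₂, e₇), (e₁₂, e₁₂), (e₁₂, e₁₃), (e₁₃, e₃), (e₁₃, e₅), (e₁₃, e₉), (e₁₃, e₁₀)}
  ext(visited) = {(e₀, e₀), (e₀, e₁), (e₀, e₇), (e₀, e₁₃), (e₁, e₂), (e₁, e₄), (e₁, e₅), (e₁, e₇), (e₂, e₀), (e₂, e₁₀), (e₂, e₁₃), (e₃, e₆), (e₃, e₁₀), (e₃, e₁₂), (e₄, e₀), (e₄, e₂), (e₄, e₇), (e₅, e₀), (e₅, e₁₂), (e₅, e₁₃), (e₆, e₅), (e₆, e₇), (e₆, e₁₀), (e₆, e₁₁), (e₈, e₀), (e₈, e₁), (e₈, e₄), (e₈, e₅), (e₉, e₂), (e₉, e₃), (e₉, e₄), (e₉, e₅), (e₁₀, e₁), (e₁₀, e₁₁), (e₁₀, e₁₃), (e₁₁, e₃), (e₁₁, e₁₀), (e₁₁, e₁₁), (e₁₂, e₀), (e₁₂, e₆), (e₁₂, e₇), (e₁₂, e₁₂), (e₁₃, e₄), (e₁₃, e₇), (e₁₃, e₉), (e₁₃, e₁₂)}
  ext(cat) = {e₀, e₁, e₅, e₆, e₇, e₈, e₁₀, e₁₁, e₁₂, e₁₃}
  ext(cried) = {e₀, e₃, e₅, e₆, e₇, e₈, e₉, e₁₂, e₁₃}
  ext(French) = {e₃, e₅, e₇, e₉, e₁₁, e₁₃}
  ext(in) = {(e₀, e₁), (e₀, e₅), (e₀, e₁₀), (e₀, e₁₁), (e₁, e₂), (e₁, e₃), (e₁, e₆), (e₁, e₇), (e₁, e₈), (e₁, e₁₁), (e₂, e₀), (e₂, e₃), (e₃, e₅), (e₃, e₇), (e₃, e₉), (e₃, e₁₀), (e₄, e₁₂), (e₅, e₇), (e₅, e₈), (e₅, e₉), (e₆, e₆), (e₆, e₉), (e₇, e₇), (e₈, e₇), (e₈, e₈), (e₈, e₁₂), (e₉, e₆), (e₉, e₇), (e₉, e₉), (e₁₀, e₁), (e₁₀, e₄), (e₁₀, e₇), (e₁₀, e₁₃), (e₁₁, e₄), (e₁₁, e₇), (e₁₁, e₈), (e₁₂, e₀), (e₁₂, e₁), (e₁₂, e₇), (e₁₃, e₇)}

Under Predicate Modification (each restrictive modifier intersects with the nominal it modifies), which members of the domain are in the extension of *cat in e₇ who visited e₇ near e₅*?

{e₁, e₁₂, e₁₃}

⟦in e₇⟧ = {x : ⟨x, e₇⟩ ∈ ⟦in⟧} = {e₁, e₃, e₅, e₇, e₈, e₉, e₁₀, e₁₁, e₁₂, e₁₃}
⟦who visited e₇⟧ = {x : ⟨x, e₇⟩ ∈ ⟦visited⟧} = {e₀, e₁, e₄, e₆, e₁₂, e₁₃}
⟦near e₅⟧ = {x : ⟨x, e₅⟩ ∈ ⟦near⟧} = {e₀, e₁, e₂, e₅, e₆, e₁₀, e₁₁, e₁₂, e₁₃}
⟦cat⟧ = {e₀, e₁, e₅, e₆, e₇, e₈, e₁₀, e₁₁, e₁₂, e₁₃}
… ∩ ⟦in e₇⟧ = {e₀, e₁, e₅, e₆, e₇, e₈, e₁₀, e₁₁, e₁₂, e₁₃} ∩ {e₁, e₃, e₅, e₇, e₈, e₉, e₁₀, e₁₁, e₁₂, e₁₃} = {e₁, e₅, e₇, e₈, e₁₀, e₁₁, e₁₂, e₁₃}
… ∩ ⟦who visited e₇⟧ = {e₁, e₅, e₇, e₈, e₁₀, e₁₁, e₁₂, e₁₃} ∩ {e₀, e₁, e₄, e₆, e₁₂, e₁₃} = {e₁, e₁₂, e₁₃}
… ∩ ⟦near e₅⟧ = {e₁, e₁₂, e₁₃} ∩ {e₀, e₁, e₂, e₅, e₆, e₁₀, e₁₁, e₁₂, e₁₃} = {e₁, e₁₂, e₁₃}
So ⟦cat in e₇ who visited e₇ near e₅⟧ = {e₁, e₁₂, e₁₃}.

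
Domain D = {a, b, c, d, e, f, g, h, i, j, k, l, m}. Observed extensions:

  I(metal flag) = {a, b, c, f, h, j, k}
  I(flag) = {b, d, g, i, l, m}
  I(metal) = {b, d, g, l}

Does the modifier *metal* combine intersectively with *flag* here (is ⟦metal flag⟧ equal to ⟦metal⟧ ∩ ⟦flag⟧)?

no

⟦metal⟧ ∩ ⟦flag⟧ = {b, d, g, l} ∩ {b, d, g, i, l, m} = {b, d, g, l}
Observed ⟦metal flag⟧ = {a, b, c, f, h, j, k}.
These differ, so the modifier is not intersective in this model.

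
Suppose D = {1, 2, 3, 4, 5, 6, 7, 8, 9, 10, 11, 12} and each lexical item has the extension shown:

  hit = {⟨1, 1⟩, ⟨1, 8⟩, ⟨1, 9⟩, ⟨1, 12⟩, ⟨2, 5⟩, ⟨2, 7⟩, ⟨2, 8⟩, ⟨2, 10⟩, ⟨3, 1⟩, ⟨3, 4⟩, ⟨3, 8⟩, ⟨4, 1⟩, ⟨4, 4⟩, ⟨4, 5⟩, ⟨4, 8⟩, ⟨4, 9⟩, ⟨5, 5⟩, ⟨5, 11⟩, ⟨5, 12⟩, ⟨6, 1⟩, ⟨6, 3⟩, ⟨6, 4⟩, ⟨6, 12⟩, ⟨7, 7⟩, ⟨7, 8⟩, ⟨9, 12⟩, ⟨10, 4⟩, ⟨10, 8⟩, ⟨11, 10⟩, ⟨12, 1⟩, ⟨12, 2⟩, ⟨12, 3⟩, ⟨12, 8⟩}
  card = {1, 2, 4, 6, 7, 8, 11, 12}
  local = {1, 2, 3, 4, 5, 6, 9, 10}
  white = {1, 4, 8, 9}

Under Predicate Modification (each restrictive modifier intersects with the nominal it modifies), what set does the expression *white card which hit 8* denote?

{1, 4}

⟦which hit 8⟧ = {x : ⟨x, 8⟩ ∈ ⟦hit⟧} = {1, 2, 3, 4, 7, 10, 12}
⟦card⟧ = {1, 2, 4, 6, 7, 8, 11, 12}
… ∩ ⟦which hit 8⟧ = {1, 2, 4, 6, 7, 8, 11, 12} ∩ {1, 2, 3, 4, 7, 10, 12} = {1, 2, 4, 7, 12}
… ∩ ⟦white⟧ = {1, 2, 4, 7, 12} ∩ {1, 4, 8, 9} = {1, 4}
So ⟦white card which hit 8⟧ = {1, 4}.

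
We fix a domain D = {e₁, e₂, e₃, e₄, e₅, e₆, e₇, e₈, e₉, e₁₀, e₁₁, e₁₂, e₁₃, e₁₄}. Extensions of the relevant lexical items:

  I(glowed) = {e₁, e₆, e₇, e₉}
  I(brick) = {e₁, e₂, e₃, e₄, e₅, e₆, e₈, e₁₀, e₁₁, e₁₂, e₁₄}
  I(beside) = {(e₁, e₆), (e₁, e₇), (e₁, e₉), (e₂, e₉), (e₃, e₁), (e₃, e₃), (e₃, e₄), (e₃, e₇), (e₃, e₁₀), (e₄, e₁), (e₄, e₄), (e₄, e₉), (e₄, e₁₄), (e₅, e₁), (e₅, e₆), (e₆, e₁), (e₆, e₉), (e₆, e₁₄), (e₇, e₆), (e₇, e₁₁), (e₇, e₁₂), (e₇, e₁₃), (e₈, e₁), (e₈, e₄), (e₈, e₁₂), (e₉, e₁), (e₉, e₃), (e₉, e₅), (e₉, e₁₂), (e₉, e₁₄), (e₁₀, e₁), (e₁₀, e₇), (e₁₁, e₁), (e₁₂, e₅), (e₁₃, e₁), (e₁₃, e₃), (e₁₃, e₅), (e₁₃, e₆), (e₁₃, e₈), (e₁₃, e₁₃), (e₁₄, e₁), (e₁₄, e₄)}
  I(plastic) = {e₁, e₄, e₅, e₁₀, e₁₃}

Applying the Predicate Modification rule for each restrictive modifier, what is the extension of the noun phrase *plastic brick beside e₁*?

{e₄, e₅, e₁₀}

⟦beside e₁⟧ = {x : ⟨x, e₁⟩ ∈ ⟦beside⟧} = {e₃, e₄, e₅, e₆, e₈, e₉, e₁₀, e₁₁, e₁₃, e₁₄}
⟦brick⟧ = {e₁, e₂, e₃, e₄, e₅, e₆, e₈, e₁₀, e₁₁, e₁₂, e₁₄}
… ∩ ⟦beside e₁⟧ = {e₁, e₂, e₃, e₄, e₅, e₆, e₈, e₁₀, e₁₁, e₁₂, e₁₄} ∩ {e₃, e₄, e₅, e₆, e₈, e₉, e₁₀, e₁₁, e₁₃, e₁₄} = {e₃, e₄, e₅, e₆, e₈, e₁₀, e₁₁, e₁₄}
… ∩ ⟦plastic⟧ = {e₃, e₄, e₅, e₆, e₈, e₁₀, e₁₁, e₁₄} ∩ {e₁, e₄, e₅, e₁₀, e₁₃} = {e₄, e₅, e₁₀}
So ⟦plastic brick beside e₁⟧ = {e₄, e₅, e₁₀}.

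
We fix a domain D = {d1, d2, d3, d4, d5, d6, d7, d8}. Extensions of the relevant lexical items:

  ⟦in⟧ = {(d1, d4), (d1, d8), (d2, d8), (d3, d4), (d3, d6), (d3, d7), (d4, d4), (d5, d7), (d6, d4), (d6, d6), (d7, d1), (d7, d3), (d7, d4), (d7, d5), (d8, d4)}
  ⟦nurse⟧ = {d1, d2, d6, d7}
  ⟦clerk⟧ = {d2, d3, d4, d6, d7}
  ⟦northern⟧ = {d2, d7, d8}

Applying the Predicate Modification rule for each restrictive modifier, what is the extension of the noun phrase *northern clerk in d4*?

{d7}

⟦in d4⟧ = {x : ⟨x, d4⟩ ∈ ⟦in⟧} = {d1, d3, d4, d6, d7, d8}
⟦clerk⟧ = {d2, d3, d4, d6, d7}
… ∩ ⟦in d4⟧ = {d2, d3, d4, d6, d7} ∩ {d1, d3, d4, d6, d7, d8} = {d3, d4, d6, d7}
… ∩ ⟦northern⟧ = {d3, d4, d6, d7} ∩ {d2, d7, d8} = {d7}
So ⟦northern clerk in d4⟧ = {d7}.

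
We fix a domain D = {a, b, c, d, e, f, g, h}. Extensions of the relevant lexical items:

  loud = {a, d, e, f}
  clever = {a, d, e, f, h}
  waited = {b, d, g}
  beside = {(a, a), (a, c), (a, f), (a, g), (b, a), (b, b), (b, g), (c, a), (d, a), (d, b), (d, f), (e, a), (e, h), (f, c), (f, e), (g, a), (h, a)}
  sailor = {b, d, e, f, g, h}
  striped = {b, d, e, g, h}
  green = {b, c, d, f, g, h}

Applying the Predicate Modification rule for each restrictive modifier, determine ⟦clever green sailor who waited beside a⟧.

⟦who waited⟧ = ⟦waited⟧ = {b, d, g}
⟦beside a⟧ = {x : ⟨x, a⟩ ∈ ⟦beside⟧} = {a, b, c, d, e, g, h}
⟦sailor⟧ = {b, d, e, f, g, h}
… ∩ ⟦who waited⟧ = {b, d, e, f, g, h} ∩ {b, d, g} = {b, d, g}
… ∩ ⟦beside a⟧ = {b, d, g} ∩ {a, b, c, d, e, g, h} = {b, d, g}
… ∩ ⟦clever⟧ = {b, d, g} ∩ {a, d, e, f, h} = {d}
… ∩ ⟦green⟧ = {d} ∩ {b, c, d, f, g, h} = {d}
So ⟦clever green sailor who waited beside a⟧ = {d}.

{d}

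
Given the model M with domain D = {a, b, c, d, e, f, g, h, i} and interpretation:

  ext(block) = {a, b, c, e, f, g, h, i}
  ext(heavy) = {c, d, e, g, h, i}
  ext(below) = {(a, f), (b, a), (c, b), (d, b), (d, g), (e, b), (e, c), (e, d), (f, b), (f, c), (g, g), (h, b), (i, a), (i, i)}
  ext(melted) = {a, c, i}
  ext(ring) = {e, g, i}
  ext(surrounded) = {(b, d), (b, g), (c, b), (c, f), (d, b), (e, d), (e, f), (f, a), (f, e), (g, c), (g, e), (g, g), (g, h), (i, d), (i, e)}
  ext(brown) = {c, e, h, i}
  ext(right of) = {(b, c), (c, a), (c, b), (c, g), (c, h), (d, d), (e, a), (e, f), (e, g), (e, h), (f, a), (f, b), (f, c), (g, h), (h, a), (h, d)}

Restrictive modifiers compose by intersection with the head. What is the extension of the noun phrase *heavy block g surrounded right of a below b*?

⟦g surrounded⟧ = {x : ⟨g, x⟩ ∈ ⟦surrounded⟧} = {c, e, g, h}
⟦right of a⟧ = {x : ⟨x, a⟩ ∈ ⟦right of⟧} = {c, e, f, h}
⟦below b⟧ = {x : ⟨x, b⟩ ∈ ⟦below⟧} = {c, d, e, f, h}
⟦block⟧ = {a, b, c, e, f, g, h, i}
… ∩ ⟦g surrounded⟧ = {a, b, c, e, f, g, h, i} ∩ {c, e, g, h} = {c, e, g, h}
… ∩ ⟦right of a⟧ = {c, e, g, h} ∩ {c, e, f, h} = {c, e, h}
… ∩ ⟦below b⟧ = {c, e, h} ∩ {c, d, e, f, h} = {c, e, h}
… ∩ ⟦heavy⟧ = {c, e, h} ∩ {c, d, e, g, h, i} = {c, e, h}
So ⟦heavy block g surrounded right of a below b⟧ = {c, e, h}.

{c, e, h}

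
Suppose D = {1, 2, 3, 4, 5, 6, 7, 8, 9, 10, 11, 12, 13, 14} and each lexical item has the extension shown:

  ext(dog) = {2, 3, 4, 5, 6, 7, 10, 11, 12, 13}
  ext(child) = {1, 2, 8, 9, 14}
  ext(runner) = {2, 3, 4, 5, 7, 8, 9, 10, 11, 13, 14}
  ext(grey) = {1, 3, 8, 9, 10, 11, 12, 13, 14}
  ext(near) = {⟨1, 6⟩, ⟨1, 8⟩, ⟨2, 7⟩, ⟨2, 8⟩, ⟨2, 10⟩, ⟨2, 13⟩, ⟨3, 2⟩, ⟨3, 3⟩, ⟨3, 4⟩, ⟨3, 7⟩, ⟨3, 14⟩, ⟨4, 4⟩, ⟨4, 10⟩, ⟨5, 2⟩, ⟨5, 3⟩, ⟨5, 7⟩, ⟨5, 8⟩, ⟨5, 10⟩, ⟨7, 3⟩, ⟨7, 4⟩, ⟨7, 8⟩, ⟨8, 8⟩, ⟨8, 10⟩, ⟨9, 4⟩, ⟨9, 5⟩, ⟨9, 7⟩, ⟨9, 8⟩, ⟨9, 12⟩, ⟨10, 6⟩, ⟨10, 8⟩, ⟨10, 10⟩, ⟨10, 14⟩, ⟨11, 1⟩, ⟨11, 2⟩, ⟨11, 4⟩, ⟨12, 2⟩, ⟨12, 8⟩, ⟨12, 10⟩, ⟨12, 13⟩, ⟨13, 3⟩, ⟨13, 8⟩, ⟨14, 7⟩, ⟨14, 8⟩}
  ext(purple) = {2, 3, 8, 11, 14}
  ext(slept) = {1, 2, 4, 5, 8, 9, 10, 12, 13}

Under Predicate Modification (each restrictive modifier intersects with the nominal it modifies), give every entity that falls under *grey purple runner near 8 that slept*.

⟦near 8⟧ = {x : ⟨x, 8⟩ ∈ ⟦near⟧} = {1, 2, 5, 7, 8, 9, 10, 12, 13, 14}
⟦that slept⟧ = ⟦slept⟧ = {1, 2, 4, 5, 8, 9, 10, 12, 13}
⟦runner⟧ = {2, 3, 4, 5, 7, 8, 9, 10, 11, 13, 14}
… ∩ ⟦near 8⟧ = {2, 3, 4, 5, 7, 8, 9, 10, 11, 13, 14} ∩ {1, 2, 5, 7, 8, 9, 10, 12, 13, 14} = {2, 5, 7, 8, 9, 10, 13, 14}
… ∩ ⟦that slept⟧ = {2, 5, 7, 8, 9, 10, 13, 14} ∩ {1, 2, 4, 5, 8, 9, 10, 12, 13} = {2, 5, 8, 9, 10, 13}
… ∩ ⟦grey⟧ = {2, 5, 8, 9, 10, 13} ∩ {1, 3, 8, 9, 10, 11, 12, 13, 14} = {8, 9, 10, 13}
… ∩ ⟦purple⟧ = {8, 9, 10, 13} ∩ {2, 3, 8, 11, 14} = {8}
So ⟦grey purple runner near 8 that slept⟧ = {8}.

{8}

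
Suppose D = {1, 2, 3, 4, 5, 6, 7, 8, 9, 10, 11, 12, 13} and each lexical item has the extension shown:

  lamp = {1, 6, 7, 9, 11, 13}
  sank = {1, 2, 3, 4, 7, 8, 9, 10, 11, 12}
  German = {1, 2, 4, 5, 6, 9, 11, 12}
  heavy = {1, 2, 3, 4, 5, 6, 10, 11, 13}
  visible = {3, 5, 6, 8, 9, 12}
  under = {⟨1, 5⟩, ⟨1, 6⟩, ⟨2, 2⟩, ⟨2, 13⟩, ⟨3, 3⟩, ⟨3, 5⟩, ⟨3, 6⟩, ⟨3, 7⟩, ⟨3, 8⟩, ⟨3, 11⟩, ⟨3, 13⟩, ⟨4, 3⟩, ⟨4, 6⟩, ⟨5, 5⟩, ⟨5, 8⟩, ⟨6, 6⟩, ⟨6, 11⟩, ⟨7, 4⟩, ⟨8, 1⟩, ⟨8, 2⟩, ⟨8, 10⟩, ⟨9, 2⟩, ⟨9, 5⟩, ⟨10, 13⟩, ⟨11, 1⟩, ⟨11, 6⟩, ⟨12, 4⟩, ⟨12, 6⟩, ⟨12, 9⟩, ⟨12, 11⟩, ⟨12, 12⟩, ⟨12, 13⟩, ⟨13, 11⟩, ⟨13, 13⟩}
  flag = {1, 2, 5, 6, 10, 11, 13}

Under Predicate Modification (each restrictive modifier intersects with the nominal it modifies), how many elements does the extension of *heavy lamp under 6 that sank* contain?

⟦under 6⟧ = {x : ⟨x, 6⟩ ∈ ⟦under⟧} = {1, 3, 4, 6, 11, 12}
⟦that sank⟧ = ⟦sank⟧ = {1, 2, 3, 4, 7, 8, 9, 10, 11, 12}
⟦lamp⟧ = {1, 6, 7, 9, 11, 13}
… ∩ ⟦under 6⟧ = {1, 6, 7, 9, 11, 13} ∩ {1, 3, 4, 6, 11, 12} = {1, 6, 11}
… ∩ ⟦that sank⟧ = {1, 6, 11} ∩ {1, 2, 3, 4, 7, 8, 9, 10, 11, 12} = {1, 11}
… ∩ ⟦heavy⟧ = {1, 11} ∩ {1, 2, 3, 4, 5, 6, 10, 11, 13} = {1, 11}
⟦heavy lamp under 6 that sank⟧ = {1, 11}, so the cardinality is 2.

2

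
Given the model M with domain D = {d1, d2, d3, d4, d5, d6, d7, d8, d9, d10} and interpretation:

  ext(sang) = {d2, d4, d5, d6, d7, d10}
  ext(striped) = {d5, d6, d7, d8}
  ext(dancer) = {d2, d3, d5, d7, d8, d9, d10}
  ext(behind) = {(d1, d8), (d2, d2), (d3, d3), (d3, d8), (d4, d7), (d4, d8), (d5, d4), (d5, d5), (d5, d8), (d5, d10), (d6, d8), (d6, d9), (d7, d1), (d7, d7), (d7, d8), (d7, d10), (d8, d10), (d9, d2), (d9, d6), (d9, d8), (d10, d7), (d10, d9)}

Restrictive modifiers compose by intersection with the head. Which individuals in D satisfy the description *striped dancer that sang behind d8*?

⟦that sang⟧ = ⟦sang⟧ = {d2, d4, d5, d6, d7, d10}
⟦behind d8⟧ = {x : ⟨x, d8⟩ ∈ ⟦behind⟧} = {d1, d3, d4, d5, d6, d7, d9}
⟦dancer⟧ = {d2, d3, d5, d7, d8, d9, d10}
… ∩ ⟦that sang⟧ = {d2, d3, d5, d7, d8, d9, d10} ∩ {d2, d4, d5, d6, d7, d10} = {d2, d5, d7, d10}
… ∩ ⟦behind d8⟧ = {d2, d5, d7, d10} ∩ {d1, d3, d4, d5, d6, d7, d9} = {d5, d7}
… ∩ ⟦striped⟧ = {d5, d7} ∩ {d5, d6, d7, d8} = {d5, d7}
So ⟦striped dancer that sang behind d8⟧ = {d5, d7}.

{d5, d7}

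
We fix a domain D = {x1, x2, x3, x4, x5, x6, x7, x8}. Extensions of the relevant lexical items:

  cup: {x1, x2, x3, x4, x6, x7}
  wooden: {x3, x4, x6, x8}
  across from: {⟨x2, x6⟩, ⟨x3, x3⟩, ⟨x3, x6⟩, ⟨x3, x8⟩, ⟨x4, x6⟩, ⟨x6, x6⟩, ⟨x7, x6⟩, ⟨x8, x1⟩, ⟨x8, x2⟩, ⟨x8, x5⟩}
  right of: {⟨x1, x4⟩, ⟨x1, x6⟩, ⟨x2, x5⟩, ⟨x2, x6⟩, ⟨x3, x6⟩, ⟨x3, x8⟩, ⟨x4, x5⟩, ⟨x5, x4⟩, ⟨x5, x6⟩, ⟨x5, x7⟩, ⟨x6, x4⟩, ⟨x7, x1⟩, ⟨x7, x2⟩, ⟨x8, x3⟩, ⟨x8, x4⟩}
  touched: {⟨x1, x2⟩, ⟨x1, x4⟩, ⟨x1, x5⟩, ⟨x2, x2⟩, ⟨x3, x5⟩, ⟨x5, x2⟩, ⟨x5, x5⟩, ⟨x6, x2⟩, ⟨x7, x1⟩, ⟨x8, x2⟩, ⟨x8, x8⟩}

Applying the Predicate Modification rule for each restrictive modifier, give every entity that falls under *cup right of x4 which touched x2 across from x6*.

⟦right of x4⟧ = {x : ⟨x, x4⟩ ∈ ⟦right of⟧} = {x1, x5, x6, x8}
⟦which touched x2⟧ = {x : ⟨x, x2⟩ ∈ ⟦touched⟧} = {x1, x2, x5, x6, x8}
⟦across from x6⟧ = {x : ⟨x, x6⟩ ∈ ⟦across from⟧} = {x2, x3, x4, x6, x7}
⟦cup⟧ = {x1, x2, x3, x4, x6, x7}
… ∩ ⟦right of x4⟧ = {x1, x2, x3, x4, x6, x7} ∩ {x1, x5, x6, x8} = {x1, x6}
… ∩ ⟦which touched x2⟧ = {x1, x6} ∩ {x1, x2, x5, x6, x8} = {x1, x6}
… ∩ ⟦across from x6⟧ = {x1, x6} ∩ {x2, x3, x4, x6, x7} = {x6}
So ⟦cup right of x4 which touched x2 across from x6⟧ = {x6}.

{x6}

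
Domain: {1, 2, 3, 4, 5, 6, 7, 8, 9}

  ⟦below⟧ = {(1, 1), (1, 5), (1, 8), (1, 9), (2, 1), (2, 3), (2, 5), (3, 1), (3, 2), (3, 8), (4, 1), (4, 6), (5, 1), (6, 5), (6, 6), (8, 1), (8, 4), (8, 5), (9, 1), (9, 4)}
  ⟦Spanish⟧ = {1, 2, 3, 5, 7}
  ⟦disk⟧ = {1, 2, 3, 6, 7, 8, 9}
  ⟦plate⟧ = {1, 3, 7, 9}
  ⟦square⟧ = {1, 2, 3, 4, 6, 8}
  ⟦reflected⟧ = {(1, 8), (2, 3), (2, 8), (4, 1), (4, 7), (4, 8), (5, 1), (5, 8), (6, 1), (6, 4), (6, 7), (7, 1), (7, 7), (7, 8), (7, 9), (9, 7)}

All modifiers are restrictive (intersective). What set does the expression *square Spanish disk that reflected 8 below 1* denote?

{1, 2}

⟦that reflected 8⟧ = {x : ⟨x, 8⟩ ∈ ⟦reflected⟧} = {1, 2, 4, 5, 7}
⟦below 1⟧ = {x : ⟨x, 1⟩ ∈ ⟦below⟧} = {1, 2, 3, 4, 5, 8, 9}
⟦disk⟧ = {1, 2, 3, 6, 7, 8, 9}
… ∩ ⟦that reflected 8⟧ = {1, 2, 3, 6, 7, 8, 9} ∩ {1, 2, 4, 5, 7} = {1, 2, 7}
… ∩ ⟦below 1⟧ = {1, 2, 7} ∩ {1, 2, 3, 4, 5, 8, 9} = {1, 2}
… ∩ ⟦square⟧ = {1, 2} ∩ {1, 2, 3, 4, 6, 8} = {1, 2}
… ∩ ⟦Spanish⟧ = {1, 2} ∩ {1, 2, 3, 5, 7} = {1, 2}
So ⟦square Spanish disk that reflected 8 below 1⟧ = {1, 2}.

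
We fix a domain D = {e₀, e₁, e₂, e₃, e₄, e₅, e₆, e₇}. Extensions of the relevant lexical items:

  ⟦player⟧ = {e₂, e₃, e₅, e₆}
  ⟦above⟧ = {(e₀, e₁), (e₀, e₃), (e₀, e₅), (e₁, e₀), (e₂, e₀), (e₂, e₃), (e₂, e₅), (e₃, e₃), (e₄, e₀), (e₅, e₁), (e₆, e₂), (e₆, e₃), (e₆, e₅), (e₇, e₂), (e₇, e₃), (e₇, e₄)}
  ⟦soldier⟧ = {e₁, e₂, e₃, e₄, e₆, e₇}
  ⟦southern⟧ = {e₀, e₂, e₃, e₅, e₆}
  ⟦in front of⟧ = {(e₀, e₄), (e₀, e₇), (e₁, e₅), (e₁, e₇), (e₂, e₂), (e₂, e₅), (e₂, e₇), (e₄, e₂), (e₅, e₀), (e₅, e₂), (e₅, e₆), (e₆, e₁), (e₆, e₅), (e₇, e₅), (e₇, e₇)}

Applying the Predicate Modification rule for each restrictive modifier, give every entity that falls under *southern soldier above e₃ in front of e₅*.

⟦above e₃⟧ = {x : ⟨x, e₃⟩ ∈ ⟦above⟧} = {e₀, e₂, e₃, e₆, e₇}
⟦in front of e₅⟧ = {x : ⟨x, e₅⟩ ∈ ⟦in front of⟧} = {e₁, e₂, e₆, e₇}
⟦soldier⟧ = {e₁, e₂, e₃, e₄, e₆, e₇}
… ∩ ⟦above e₃⟧ = {e₁, e₂, e₃, e₄, e₆, e₇} ∩ {e₀, e₂, e₃, e₆, e₇} = {e₂, e₃, e₆, e₇}
… ∩ ⟦in front of e₅⟧ = {e₂, e₃, e₆, e₇} ∩ {e₁, e₂, e₆, e₇} = {e₂, e₆, e₇}
… ∩ ⟦southern⟧ = {e₂, e₆, e₇} ∩ {e₀, e₂, e₃, e₅, e₆} = {e₂, e₆}
So ⟦southern soldier above e₃ in front of e₅⟧ = {e₂, e₆}.

{e₂, e₆}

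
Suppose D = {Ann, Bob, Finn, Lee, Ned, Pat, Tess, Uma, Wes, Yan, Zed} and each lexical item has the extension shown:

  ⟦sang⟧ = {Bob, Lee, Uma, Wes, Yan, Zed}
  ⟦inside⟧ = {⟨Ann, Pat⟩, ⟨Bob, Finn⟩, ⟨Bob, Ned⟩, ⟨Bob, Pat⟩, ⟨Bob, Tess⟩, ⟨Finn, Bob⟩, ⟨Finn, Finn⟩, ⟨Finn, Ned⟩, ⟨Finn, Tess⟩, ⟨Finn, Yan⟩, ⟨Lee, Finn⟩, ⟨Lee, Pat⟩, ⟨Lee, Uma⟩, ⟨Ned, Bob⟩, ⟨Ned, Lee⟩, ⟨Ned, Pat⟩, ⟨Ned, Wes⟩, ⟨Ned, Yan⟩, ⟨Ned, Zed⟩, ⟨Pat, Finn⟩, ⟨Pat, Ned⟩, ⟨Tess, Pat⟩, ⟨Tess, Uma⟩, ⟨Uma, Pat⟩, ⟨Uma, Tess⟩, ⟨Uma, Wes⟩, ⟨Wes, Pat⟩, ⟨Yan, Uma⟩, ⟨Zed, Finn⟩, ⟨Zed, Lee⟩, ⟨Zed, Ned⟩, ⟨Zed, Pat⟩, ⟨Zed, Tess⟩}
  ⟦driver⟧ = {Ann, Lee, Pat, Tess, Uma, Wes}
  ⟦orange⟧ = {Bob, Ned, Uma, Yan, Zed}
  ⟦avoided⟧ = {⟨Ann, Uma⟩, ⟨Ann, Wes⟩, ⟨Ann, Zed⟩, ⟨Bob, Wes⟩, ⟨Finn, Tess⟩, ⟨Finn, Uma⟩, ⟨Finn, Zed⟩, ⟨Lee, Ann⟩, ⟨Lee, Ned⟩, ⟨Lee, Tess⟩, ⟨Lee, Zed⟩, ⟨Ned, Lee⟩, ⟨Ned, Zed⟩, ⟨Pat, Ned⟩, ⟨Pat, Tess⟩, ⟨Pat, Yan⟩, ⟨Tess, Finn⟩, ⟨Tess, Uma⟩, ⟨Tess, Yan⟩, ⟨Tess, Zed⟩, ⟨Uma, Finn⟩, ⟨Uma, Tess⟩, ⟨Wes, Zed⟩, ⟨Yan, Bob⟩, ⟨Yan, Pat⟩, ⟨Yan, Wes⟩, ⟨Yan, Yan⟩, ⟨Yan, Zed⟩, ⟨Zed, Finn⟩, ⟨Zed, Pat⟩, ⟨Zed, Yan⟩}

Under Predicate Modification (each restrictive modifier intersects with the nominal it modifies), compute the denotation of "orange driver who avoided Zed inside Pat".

⟦who avoided Zed⟧ = {x : ⟨x, Zed⟩ ∈ ⟦avoided⟧} = {Ann, Finn, Lee, Ned, Tess, Wes, Yan}
⟦inside Pat⟧ = {x : ⟨x, Pat⟩ ∈ ⟦inside⟧} = {Ann, Bob, Lee, Ned, Tess, Uma, Wes, Zed}
⟦driver⟧ = {Ann, Lee, Pat, Tess, Uma, Wes}
… ∩ ⟦who avoided Zed⟧ = {Ann, Lee, Pat, Tess, Uma, Wes} ∩ {Ann, Finn, Lee, Ned, Tess, Wes, Yan} = {Ann, Lee, Tess, Wes}
… ∩ ⟦inside Pat⟧ = {Ann, Lee, Tess, Wes} ∩ {Ann, Bob, Lee, Ned, Tess, Uma, Wes, Zed} = {Ann, Lee, Tess, Wes}
… ∩ ⟦orange⟧ = {Ann, Lee, Tess, Wes} ∩ {Bob, Ned, Uma, Yan, Zed} = ∅
So ⟦orange driver who avoided Zed inside Pat⟧ = {}.

{}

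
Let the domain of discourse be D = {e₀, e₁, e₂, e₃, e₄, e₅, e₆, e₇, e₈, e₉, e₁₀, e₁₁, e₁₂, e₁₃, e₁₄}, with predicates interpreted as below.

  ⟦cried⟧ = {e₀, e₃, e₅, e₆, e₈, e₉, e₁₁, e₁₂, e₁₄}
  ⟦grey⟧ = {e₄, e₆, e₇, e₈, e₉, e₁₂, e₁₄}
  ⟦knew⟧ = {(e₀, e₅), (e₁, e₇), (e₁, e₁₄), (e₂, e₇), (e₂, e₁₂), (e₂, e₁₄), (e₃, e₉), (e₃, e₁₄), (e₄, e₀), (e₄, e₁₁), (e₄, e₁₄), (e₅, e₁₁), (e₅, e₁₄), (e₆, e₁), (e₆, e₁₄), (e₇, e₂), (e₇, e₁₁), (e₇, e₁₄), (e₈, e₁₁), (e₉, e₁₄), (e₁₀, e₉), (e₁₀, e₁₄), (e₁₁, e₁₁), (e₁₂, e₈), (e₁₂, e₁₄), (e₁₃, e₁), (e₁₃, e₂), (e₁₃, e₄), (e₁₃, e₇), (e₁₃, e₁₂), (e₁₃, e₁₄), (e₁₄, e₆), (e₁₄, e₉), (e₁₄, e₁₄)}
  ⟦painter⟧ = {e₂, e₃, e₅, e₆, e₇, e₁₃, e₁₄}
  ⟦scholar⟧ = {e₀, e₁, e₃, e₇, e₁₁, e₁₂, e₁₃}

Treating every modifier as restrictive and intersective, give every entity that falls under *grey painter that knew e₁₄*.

{e₆, e₇, e₁₄}

⟦that knew e₁₄⟧ = {x : ⟨x, e₁₄⟩ ∈ ⟦knew⟧} = {e₁, e₂, e₃, e₄, e₅, e₆, e₇, e₉, e₁₀, e₁₂, e₁₃, e₁₄}
⟦painter⟧ = {e₂, e₃, e₅, e₆, e₇, e₁₃, e₁₄}
… ∩ ⟦that knew e₁₄⟧ = {e₂, e₃, e₅, e₆, e₇, e₁₃, e₁₄} ∩ {e₁, e₂, e₃, e₄, e₅, e₆, e₇, e₉, e₁₀, e₁₂, e₁₃, e₁₄} = {e₂, e₃, e₅, e₆, e₇, e₁₃, e₁₄}
… ∩ ⟦grey⟧ = {e₂, e₃, e₅, e₆, e₇, e₁₃, e₁₄} ∩ {e₄, e₆, e₇, e₈, e₉, e₁₂, e₁₄} = {e₆, e₇, e₁₄}
So ⟦grey painter that knew e₁₄⟧ = {e₆, e₇, e₁₄}.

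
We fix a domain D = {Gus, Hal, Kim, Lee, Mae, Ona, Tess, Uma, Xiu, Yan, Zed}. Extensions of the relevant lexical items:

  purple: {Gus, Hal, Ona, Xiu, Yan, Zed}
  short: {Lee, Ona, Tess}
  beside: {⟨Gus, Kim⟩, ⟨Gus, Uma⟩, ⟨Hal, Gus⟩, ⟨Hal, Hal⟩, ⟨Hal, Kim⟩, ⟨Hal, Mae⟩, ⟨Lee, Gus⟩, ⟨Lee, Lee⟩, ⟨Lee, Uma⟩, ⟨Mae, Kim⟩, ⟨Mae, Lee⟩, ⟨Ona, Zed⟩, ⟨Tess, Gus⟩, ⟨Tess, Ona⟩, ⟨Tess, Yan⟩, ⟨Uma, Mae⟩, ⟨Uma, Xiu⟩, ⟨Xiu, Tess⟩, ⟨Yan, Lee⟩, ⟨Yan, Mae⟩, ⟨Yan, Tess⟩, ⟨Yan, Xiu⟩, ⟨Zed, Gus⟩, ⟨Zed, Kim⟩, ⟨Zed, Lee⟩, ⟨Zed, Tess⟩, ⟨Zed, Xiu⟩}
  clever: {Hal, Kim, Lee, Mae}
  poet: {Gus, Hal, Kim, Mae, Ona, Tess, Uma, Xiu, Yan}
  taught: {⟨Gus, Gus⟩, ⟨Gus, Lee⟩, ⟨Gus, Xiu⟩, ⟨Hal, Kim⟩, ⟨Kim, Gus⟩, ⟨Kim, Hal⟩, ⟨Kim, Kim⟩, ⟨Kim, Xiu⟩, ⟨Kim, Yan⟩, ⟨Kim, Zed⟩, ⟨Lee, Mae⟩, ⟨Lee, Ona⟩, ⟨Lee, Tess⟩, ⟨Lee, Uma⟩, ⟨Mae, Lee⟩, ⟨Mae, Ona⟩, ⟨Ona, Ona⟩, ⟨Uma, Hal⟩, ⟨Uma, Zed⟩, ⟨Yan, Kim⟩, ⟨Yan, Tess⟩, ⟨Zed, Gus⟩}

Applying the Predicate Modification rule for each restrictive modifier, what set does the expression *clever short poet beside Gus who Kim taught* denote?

∅

⟦beside Gus⟧ = {x : ⟨x, Gus⟩ ∈ ⟦beside⟧} = {Hal, Lee, Tess, Zed}
⟦who Kim taught⟧ = {x : ⟨Kim, x⟩ ∈ ⟦taught⟧} = {Gus, Hal, Kim, Xiu, Yan, Zed}
⟦poet⟧ = {Gus, Hal, Kim, Mae, Ona, Tess, Uma, Xiu, Yan}
… ∩ ⟦beside Gus⟧ = {Gus, Hal, Kim, Mae, Ona, Tess, Uma, Xiu, Yan} ∩ {Hal, Lee, Tess, Zed} = {Hal, Tess}
… ∩ ⟦who Kim taught⟧ = {Hal, Tess} ∩ {Gus, Hal, Kim, Xiu, Yan, Zed} = {Hal}
… ∩ ⟦clever⟧ = {Hal} ∩ {Hal, Kim, Lee, Mae} = {Hal}
… ∩ ⟦short⟧ = {Hal} ∩ {Lee, Ona, Tess} = ∅
So ⟦clever short poet beside Gus who Kim taught⟧ = ∅.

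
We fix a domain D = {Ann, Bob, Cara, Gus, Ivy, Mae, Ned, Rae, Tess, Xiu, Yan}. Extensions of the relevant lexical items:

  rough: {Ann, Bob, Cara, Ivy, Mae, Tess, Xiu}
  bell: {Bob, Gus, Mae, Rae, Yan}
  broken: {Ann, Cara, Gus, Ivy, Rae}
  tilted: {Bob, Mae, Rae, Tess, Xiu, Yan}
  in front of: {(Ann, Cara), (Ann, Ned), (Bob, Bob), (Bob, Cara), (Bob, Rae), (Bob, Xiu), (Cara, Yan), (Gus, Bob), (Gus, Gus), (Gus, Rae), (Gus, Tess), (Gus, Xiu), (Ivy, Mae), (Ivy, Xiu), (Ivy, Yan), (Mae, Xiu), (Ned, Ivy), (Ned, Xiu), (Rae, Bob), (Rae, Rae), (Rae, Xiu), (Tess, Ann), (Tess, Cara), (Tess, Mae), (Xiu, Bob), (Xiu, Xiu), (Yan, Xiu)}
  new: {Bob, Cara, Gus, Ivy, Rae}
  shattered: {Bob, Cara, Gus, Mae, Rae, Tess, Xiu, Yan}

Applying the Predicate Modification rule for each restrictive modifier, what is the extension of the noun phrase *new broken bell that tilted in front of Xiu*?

{Rae}

⟦that tilted⟧ = ⟦tilted⟧ = {Bob, Mae, Rae, Tess, Xiu, Yan}
⟦in front of Xiu⟧ = {x : ⟨x, Xiu⟩ ∈ ⟦in front of⟧} = {Bob, Gus, Ivy, Mae, Ned, Rae, Xiu, Yan}
⟦bell⟧ = {Bob, Gus, Mae, Rae, Yan}
… ∩ ⟦that tilted⟧ = {Bob, Gus, Mae, Rae, Yan} ∩ {Bob, Mae, Rae, Tess, Xiu, Yan} = {Bob, Mae, Rae, Yan}
… ∩ ⟦in front of Xiu⟧ = {Bob, Mae, Rae, Yan} ∩ {Bob, Gus, Ivy, Mae, Ned, Rae, Xiu, Yan} = {Bob, Mae, Rae, Yan}
… ∩ ⟦new⟧ = {Bob, Mae, Rae, Yan} ∩ {Bob, Cara, Gus, Ivy, Rae} = {Bob, Rae}
… ∩ ⟦broken⟧ = {Bob, Rae} ∩ {Ann, Cara, Gus, Ivy, Rae} = {Rae}
So ⟦new broken bell that tilted in front of Xiu⟧ = {Rae}.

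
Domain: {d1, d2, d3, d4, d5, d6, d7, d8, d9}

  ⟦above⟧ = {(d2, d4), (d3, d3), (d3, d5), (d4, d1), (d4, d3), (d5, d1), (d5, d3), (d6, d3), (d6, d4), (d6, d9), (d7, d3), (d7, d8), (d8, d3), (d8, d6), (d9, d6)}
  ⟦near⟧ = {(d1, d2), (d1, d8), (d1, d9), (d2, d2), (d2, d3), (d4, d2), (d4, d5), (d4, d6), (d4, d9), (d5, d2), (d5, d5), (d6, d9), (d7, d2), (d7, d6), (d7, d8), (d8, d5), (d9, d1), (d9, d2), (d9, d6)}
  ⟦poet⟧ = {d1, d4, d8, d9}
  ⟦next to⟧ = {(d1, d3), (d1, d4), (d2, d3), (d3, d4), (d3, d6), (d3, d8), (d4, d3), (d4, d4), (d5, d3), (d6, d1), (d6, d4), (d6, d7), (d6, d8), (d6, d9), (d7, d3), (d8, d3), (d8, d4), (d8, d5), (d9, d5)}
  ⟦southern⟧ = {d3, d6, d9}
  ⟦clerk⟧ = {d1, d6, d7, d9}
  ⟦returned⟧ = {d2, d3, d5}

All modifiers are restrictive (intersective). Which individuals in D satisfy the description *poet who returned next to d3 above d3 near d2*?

∅

⟦who returned⟧ = ⟦returned⟧ = {d2, d3, d5}
⟦next to d3⟧ = {x : ⟨x, d3⟩ ∈ ⟦next to⟧} = {d1, d2, d4, d5, d7, d8}
⟦above d3⟧ = {x : ⟨x, d3⟩ ∈ ⟦above⟧} = {d3, d4, d5, d6, d7, d8}
⟦near d2⟧ = {x : ⟨x, d2⟩ ∈ ⟦near⟧} = {d1, d2, d4, d5, d7, d9}
⟦poet⟧ = {d1, d4, d8, d9}
… ∩ ⟦who returned⟧ = {d1, d4, d8, d9} ∩ {d2, d3, d5} = ∅
… ∩ ⟦next to d3⟧ = ∅ ∩ {d1, d2, d4, d5, d7, d8} = ∅
… ∩ ⟦above d3⟧ = ∅ ∩ {d3, d4, d5, d6, d7, d8} = ∅
… ∩ ⟦near d2⟧ = ∅ ∩ {d1, d2, d4, d5, d7, d9} = ∅
So ⟦poet who returned next to d3 above d3 near d2⟧ = ∅.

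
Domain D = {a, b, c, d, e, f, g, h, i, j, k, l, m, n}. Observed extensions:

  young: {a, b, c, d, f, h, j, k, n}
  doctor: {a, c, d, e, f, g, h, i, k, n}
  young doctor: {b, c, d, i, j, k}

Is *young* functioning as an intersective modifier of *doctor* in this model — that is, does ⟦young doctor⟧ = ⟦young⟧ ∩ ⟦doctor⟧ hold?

⟦young⟧ ∩ ⟦doctor⟧ = {a, b, c, d, f, h, j, k, n} ∩ {a, c, d, e, f, g, h, i, k, n} = {a, c, d, f, h, k, n}
Observed ⟦young doctor⟧ = {b, c, d, i, j, k}.
These differ, so the modifier is not intersective in this model.

no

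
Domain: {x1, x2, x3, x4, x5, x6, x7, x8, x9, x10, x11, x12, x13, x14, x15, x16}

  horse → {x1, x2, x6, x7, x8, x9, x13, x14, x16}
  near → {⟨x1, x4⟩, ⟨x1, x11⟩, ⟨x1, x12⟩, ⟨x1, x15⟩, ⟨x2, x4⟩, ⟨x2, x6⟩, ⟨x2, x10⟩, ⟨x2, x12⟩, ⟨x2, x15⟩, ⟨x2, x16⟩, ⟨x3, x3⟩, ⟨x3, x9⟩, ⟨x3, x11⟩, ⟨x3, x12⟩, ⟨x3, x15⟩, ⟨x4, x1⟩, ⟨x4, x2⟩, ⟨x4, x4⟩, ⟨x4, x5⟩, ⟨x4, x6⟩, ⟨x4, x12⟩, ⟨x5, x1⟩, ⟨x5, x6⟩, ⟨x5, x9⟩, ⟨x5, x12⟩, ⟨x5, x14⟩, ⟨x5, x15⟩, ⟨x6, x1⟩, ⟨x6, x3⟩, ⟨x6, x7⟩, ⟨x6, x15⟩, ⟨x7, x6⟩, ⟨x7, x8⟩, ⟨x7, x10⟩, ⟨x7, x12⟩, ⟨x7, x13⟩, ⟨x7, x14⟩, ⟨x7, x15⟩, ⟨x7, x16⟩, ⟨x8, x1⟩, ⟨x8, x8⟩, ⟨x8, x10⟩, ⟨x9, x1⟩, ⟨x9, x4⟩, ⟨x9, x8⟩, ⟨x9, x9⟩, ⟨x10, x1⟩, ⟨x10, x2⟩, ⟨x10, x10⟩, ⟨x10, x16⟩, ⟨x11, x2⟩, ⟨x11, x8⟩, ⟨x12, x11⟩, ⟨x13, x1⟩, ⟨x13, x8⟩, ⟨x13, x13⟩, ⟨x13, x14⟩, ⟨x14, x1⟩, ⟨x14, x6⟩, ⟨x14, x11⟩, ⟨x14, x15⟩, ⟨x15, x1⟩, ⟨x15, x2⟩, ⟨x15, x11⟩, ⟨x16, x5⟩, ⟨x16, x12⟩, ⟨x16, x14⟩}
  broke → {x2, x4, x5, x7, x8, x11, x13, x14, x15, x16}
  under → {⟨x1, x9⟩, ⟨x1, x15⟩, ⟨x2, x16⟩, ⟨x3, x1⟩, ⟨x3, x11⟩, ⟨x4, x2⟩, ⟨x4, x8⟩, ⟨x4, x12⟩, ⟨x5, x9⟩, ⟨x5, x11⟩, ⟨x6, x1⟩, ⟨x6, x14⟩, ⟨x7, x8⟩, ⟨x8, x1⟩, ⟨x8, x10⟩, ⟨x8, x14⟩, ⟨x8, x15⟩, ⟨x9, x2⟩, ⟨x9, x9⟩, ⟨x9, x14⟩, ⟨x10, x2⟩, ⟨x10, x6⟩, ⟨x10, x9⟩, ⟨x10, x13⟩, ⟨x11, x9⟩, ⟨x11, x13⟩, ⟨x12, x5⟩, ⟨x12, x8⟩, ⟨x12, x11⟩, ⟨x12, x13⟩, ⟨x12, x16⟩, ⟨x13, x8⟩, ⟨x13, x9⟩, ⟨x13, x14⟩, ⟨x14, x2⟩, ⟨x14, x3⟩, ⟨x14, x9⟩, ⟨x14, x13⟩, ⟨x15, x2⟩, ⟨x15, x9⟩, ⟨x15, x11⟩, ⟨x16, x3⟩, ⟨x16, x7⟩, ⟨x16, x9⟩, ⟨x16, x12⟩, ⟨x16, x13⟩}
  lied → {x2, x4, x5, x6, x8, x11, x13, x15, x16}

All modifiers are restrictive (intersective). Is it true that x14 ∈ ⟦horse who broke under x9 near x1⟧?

⟦who broke⟧ = ⟦broke⟧ = {x2, x4, x5, x7, x8, x11, x13, x14, x15, x16}
⟦under x9⟧ = {x : ⟨x, x9⟩ ∈ ⟦under⟧} = {x1, x5, x9, x10, x11, x13, x14, x15, x16}
⟦near x1⟧ = {x : ⟨x, x1⟩ ∈ ⟦near⟧} = {x4, x5, x6, x8, x9, x10, x13, x14, x15}
⟦horse⟧ = {x1, x2, x6, x7, x8, x9, x13, x14, x16}
… ∩ ⟦who broke⟧ = {x1, x2, x6, x7, x8, x9, x13, x14, x16} ∩ {x2, x4, x5, x7, x8, x11, x13, x14, x15, x16} = {x2, x7, x8, x13, x14, x16}
… ∩ ⟦under x9⟧ = {x2, x7, x8, x13, x14, x16} ∩ {x1, x5, x9, x10, x11, x13, x14, x15, x16} = {x13, x14, x16}
… ∩ ⟦near x1⟧ = {x13, x14, x16} ∩ {x4, x5, x6, x8, x9, x10, x13, x14, x15} = {x13, x14}
⟦horse who broke under x9 near x1⟧ = {x13, x14}; x14 ∈ this set.

yes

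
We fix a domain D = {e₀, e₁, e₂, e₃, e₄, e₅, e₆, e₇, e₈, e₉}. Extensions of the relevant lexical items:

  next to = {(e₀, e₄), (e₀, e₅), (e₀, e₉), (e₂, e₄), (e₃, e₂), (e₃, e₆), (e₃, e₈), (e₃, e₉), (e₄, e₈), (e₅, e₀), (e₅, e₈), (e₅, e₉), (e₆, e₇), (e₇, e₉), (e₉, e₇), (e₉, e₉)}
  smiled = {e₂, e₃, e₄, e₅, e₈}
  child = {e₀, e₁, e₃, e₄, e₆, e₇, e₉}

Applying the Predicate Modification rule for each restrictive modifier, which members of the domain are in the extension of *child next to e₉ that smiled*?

{e₃}

⟦next to e₉⟧ = {x : ⟨x, e₉⟩ ∈ ⟦next to⟧} = {e₀, e₃, e₅, e₇, e₉}
⟦that smiled⟧ = ⟦smiled⟧ = {e₂, e₃, e₄, e₅, e₈}
⟦child⟧ = {e₀, e₁, e₃, e₄, e₆, e₇, e₉}
… ∩ ⟦next to e₉⟧ = {e₀, e₁, e₃, e₄, e₆, e₇, e₉} ∩ {e₀, e₃, e₅, e₇, e₉} = {e₀, e₃, e₇, e₉}
… ∩ ⟦that smiled⟧ = {e₀, e₃, e₇, e₉} ∩ {e₂, e₃, e₄, e₅, e₈} = {e₃}
So ⟦child next to e₉ that smiled⟧ = {e₃}.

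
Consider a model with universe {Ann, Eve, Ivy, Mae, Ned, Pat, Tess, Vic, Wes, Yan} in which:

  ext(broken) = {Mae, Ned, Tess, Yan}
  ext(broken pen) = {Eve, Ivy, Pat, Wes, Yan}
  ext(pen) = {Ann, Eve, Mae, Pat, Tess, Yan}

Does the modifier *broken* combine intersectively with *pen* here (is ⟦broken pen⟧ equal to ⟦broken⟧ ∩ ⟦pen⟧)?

⟦broken⟧ ∩ ⟦pen⟧ = {Mae, Ned, Tess, Yan} ∩ {Ann, Eve, Mae, Pat, Tess, Yan} = {Mae, Tess, Yan}
Observed ⟦broken pen⟧ = {Eve, Ivy, Pat, Wes, Yan}.
These differ, so the modifier is not intersective in this model.

no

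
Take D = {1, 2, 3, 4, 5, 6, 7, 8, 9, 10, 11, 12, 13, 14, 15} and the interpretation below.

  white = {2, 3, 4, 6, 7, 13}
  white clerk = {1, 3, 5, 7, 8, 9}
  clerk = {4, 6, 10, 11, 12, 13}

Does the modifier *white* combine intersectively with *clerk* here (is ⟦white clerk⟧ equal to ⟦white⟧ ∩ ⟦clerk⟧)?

⟦white⟧ ∩ ⟦clerk⟧ = {2, 3, 4, 6, 7, 13} ∩ {4, 6, 10, 11, 12, 13} = {4, 6, 13}
Observed ⟦white clerk⟧ = {1, 3, 5, 7, 8, 9}.
These differ, so the modifier is not intersective in this model.

no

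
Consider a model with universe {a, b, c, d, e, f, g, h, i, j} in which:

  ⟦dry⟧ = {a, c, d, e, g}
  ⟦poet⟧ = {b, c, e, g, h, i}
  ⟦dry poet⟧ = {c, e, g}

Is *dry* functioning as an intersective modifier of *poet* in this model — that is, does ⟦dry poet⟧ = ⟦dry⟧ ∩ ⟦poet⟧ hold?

yes

⟦dry⟧ ∩ ⟦poet⟧ = {a, c, d, e, g} ∩ {b, c, e, g, h, i} = {c, e, g}
Observed ⟦dry poet⟧ = {c, e, g}.
These coincide, so the modifier is intersective here.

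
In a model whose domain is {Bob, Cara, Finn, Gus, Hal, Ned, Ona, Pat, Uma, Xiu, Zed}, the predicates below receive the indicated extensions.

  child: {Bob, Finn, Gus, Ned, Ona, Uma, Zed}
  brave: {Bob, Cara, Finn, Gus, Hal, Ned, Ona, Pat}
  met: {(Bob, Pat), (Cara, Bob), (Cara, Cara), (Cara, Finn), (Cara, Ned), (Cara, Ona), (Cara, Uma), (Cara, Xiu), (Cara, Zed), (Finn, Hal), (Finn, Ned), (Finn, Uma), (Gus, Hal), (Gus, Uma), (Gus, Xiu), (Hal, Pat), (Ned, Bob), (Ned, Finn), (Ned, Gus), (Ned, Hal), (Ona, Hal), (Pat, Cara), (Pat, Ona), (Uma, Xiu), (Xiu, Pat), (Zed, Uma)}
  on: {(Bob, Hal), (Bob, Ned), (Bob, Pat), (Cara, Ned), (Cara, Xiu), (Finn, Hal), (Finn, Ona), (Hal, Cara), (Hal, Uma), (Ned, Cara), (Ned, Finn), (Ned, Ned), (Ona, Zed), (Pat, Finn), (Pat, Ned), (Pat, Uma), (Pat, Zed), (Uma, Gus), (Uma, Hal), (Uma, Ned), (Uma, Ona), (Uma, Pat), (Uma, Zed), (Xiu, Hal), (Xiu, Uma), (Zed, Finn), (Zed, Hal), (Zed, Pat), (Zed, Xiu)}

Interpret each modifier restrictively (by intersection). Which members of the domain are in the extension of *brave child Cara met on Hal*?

{Bob, Finn}

⟦Cara met⟧ = {x : ⟨Cara, x⟩ ∈ ⟦met⟧} = {Bob, Cara, Finn, Ned, Ona, Uma, Xiu, Zed}
⟦on Hal⟧ = {x : ⟨x, Hal⟩ ∈ ⟦on⟧} = {Bob, Finn, Uma, Xiu, Zed}
⟦child⟧ = {Bob, Finn, Gus, Ned, Ona, Uma, Zed}
… ∩ ⟦Cara met⟧ = {Bob, Finn, Gus, Ned, Ona, Uma, Zed} ∩ {Bob, Cara, Finn, Ned, Ona, Uma, Xiu, Zed} = {Bob, Finn, Ned, Ona, Uma, Zed}
… ∩ ⟦on Hal⟧ = {Bob, Finn, Ned, Ona, Uma, Zed} ∩ {Bob, Finn, Uma, Xiu, Zed} = {Bob, Finn, Uma, Zed}
… ∩ ⟦brave⟧ = {Bob, Finn, Uma, Zed} ∩ {Bob, Cara, Finn, Gus, Hal, Ned, Ona, Pat} = {Bob, Finn}
So ⟦brave child Cara met on Hal⟧ = {Bob, Finn}.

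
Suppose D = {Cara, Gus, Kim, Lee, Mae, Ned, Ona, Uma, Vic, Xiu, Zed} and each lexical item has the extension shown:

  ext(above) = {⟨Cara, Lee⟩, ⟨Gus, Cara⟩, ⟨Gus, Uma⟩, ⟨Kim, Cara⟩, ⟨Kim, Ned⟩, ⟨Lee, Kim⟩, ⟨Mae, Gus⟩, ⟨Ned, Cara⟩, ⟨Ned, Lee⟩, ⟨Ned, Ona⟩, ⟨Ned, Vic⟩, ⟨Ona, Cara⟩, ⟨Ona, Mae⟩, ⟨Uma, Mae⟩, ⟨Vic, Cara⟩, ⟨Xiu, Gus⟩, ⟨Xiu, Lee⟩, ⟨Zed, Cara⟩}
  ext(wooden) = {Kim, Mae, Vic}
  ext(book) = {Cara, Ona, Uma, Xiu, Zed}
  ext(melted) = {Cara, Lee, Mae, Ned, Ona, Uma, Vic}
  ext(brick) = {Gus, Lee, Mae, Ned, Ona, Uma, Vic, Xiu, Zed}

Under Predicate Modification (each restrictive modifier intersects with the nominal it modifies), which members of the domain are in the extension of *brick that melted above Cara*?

⟦that melted⟧ = ⟦melted⟧ = {Cara, Lee, Mae, Ned, Ona, Uma, Vic}
⟦above Cara⟧ = {x : ⟨x, Cara⟩ ∈ ⟦above⟧} = {Gus, Kim, Ned, Ona, Vic, Zed}
⟦brick⟧ = {Gus, Lee, Mae, Ned, Ona, Uma, Vic, Xiu, Zed}
… ∩ ⟦that melted⟧ = {Gus, Lee, Mae, Ned, Ona, Uma, Vic, Xiu, Zed} ∩ {Cara, Lee, Mae, Ned, Ona, Uma, Vic} = {Lee, Mae, Ned, Ona, Uma, Vic}
… ∩ ⟦above Cara⟧ = {Lee, Mae, Ned, Ona, Uma, Vic} ∩ {Gus, Kim, Ned, Ona, Vic, Zed} = {Ned, Ona, Vic}
So ⟦brick that melted above Cara⟧ = {Ned, Ona, Vic}.

{Ned, Ona, Vic}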